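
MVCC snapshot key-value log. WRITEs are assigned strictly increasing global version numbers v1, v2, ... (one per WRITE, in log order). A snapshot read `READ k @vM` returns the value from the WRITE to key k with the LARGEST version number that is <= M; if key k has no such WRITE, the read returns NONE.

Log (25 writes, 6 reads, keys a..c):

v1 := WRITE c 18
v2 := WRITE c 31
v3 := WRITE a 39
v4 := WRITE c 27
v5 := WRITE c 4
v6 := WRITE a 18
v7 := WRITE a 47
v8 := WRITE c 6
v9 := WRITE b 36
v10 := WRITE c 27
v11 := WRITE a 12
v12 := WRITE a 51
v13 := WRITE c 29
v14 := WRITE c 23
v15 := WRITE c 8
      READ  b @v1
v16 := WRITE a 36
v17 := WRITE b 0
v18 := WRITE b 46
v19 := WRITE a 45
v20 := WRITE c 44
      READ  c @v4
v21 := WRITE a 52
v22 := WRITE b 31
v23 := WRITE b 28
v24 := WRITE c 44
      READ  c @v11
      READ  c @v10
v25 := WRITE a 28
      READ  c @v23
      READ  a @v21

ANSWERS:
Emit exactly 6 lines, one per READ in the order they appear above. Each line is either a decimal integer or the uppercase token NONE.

v1: WRITE c=18  (c history now [(1, 18)])
v2: WRITE c=31  (c history now [(1, 18), (2, 31)])
v3: WRITE a=39  (a history now [(3, 39)])
v4: WRITE c=27  (c history now [(1, 18), (2, 31), (4, 27)])
v5: WRITE c=4  (c history now [(1, 18), (2, 31), (4, 27), (5, 4)])
v6: WRITE a=18  (a history now [(3, 39), (6, 18)])
v7: WRITE a=47  (a history now [(3, 39), (6, 18), (7, 47)])
v8: WRITE c=6  (c history now [(1, 18), (2, 31), (4, 27), (5, 4), (8, 6)])
v9: WRITE b=36  (b history now [(9, 36)])
v10: WRITE c=27  (c history now [(1, 18), (2, 31), (4, 27), (5, 4), (8, 6), (10, 27)])
v11: WRITE a=12  (a history now [(3, 39), (6, 18), (7, 47), (11, 12)])
v12: WRITE a=51  (a history now [(3, 39), (6, 18), (7, 47), (11, 12), (12, 51)])
v13: WRITE c=29  (c history now [(1, 18), (2, 31), (4, 27), (5, 4), (8, 6), (10, 27), (13, 29)])
v14: WRITE c=23  (c history now [(1, 18), (2, 31), (4, 27), (5, 4), (8, 6), (10, 27), (13, 29), (14, 23)])
v15: WRITE c=8  (c history now [(1, 18), (2, 31), (4, 27), (5, 4), (8, 6), (10, 27), (13, 29), (14, 23), (15, 8)])
READ b @v1: history=[(9, 36)] -> no version <= 1 -> NONE
v16: WRITE a=36  (a history now [(3, 39), (6, 18), (7, 47), (11, 12), (12, 51), (16, 36)])
v17: WRITE b=0  (b history now [(9, 36), (17, 0)])
v18: WRITE b=46  (b history now [(9, 36), (17, 0), (18, 46)])
v19: WRITE a=45  (a history now [(3, 39), (6, 18), (7, 47), (11, 12), (12, 51), (16, 36), (19, 45)])
v20: WRITE c=44  (c history now [(1, 18), (2, 31), (4, 27), (5, 4), (8, 6), (10, 27), (13, 29), (14, 23), (15, 8), (20, 44)])
READ c @v4: history=[(1, 18), (2, 31), (4, 27), (5, 4), (8, 6), (10, 27), (13, 29), (14, 23), (15, 8), (20, 44)] -> pick v4 -> 27
v21: WRITE a=52  (a history now [(3, 39), (6, 18), (7, 47), (11, 12), (12, 51), (16, 36), (19, 45), (21, 52)])
v22: WRITE b=31  (b history now [(9, 36), (17, 0), (18, 46), (22, 31)])
v23: WRITE b=28  (b history now [(9, 36), (17, 0), (18, 46), (22, 31), (23, 28)])
v24: WRITE c=44  (c history now [(1, 18), (2, 31), (4, 27), (5, 4), (8, 6), (10, 27), (13, 29), (14, 23), (15, 8), (20, 44), (24, 44)])
READ c @v11: history=[(1, 18), (2, 31), (4, 27), (5, 4), (8, 6), (10, 27), (13, 29), (14, 23), (15, 8), (20, 44), (24, 44)] -> pick v10 -> 27
READ c @v10: history=[(1, 18), (2, 31), (4, 27), (5, 4), (8, 6), (10, 27), (13, 29), (14, 23), (15, 8), (20, 44), (24, 44)] -> pick v10 -> 27
v25: WRITE a=28  (a history now [(3, 39), (6, 18), (7, 47), (11, 12), (12, 51), (16, 36), (19, 45), (21, 52), (25, 28)])
READ c @v23: history=[(1, 18), (2, 31), (4, 27), (5, 4), (8, 6), (10, 27), (13, 29), (14, 23), (15, 8), (20, 44), (24, 44)] -> pick v20 -> 44
READ a @v21: history=[(3, 39), (6, 18), (7, 47), (11, 12), (12, 51), (16, 36), (19, 45), (21, 52), (25, 28)] -> pick v21 -> 52

Answer: NONE
27
27
27
44
52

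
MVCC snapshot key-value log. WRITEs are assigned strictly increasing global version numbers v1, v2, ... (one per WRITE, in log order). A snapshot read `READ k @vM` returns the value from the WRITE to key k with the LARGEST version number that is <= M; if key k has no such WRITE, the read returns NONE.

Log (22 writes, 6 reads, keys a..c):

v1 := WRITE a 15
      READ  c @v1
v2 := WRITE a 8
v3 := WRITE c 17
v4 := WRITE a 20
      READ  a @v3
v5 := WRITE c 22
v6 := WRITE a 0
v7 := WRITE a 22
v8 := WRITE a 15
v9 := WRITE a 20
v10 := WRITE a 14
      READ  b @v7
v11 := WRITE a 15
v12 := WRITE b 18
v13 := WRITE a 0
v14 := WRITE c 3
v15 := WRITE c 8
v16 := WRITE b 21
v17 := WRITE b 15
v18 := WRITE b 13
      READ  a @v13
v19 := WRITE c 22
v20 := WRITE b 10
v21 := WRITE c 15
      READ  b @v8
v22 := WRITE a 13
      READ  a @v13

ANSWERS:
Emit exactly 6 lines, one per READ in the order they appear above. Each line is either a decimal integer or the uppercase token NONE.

v1: WRITE a=15  (a history now [(1, 15)])
READ c @v1: history=[] -> no version <= 1 -> NONE
v2: WRITE a=8  (a history now [(1, 15), (2, 8)])
v3: WRITE c=17  (c history now [(3, 17)])
v4: WRITE a=20  (a history now [(1, 15), (2, 8), (4, 20)])
READ a @v3: history=[(1, 15), (2, 8), (4, 20)] -> pick v2 -> 8
v5: WRITE c=22  (c history now [(3, 17), (5, 22)])
v6: WRITE a=0  (a history now [(1, 15), (2, 8), (4, 20), (6, 0)])
v7: WRITE a=22  (a history now [(1, 15), (2, 8), (4, 20), (6, 0), (7, 22)])
v8: WRITE a=15  (a history now [(1, 15), (2, 8), (4, 20), (6, 0), (7, 22), (8, 15)])
v9: WRITE a=20  (a history now [(1, 15), (2, 8), (4, 20), (6, 0), (7, 22), (8, 15), (9, 20)])
v10: WRITE a=14  (a history now [(1, 15), (2, 8), (4, 20), (6, 0), (7, 22), (8, 15), (9, 20), (10, 14)])
READ b @v7: history=[] -> no version <= 7 -> NONE
v11: WRITE a=15  (a history now [(1, 15), (2, 8), (4, 20), (6, 0), (7, 22), (8, 15), (9, 20), (10, 14), (11, 15)])
v12: WRITE b=18  (b history now [(12, 18)])
v13: WRITE a=0  (a history now [(1, 15), (2, 8), (4, 20), (6, 0), (7, 22), (8, 15), (9, 20), (10, 14), (11, 15), (13, 0)])
v14: WRITE c=3  (c history now [(3, 17), (5, 22), (14, 3)])
v15: WRITE c=8  (c history now [(3, 17), (5, 22), (14, 3), (15, 8)])
v16: WRITE b=21  (b history now [(12, 18), (16, 21)])
v17: WRITE b=15  (b history now [(12, 18), (16, 21), (17, 15)])
v18: WRITE b=13  (b history now [(12, 18), (16, 21), (17, 15), (18, 13)])
READ a @v13: history=[(1, 15), (2, 8), (4, 20), (6, 0), (7, 22), (8, 15), (9, 20), (10, 14), (11, 15), (13, 0)] -> pick v13 -> 0
v19: WRITE c=22  (c history now [(3, 17), (5, 22), (14, 3), (15, 8), (19, 22)])
v20: WRITE b=10  (b history now [(12, 18), (16, 21), (17, 15), (18, 13), (20, 10)])
v21: WRITE c=15  (c history now [(3, 17), (5, 22), (14, 3), (15, 8), (19, 22), (21, 15)])
READ b @v8: history=[(12, 18), (16, 21), (17, 15), (18, 13), (20, 10)] -> no version <= 8 -> NONE
v22: WRITE a=13  (a history now [(1, 15), (2, 8), (4, 20), (6, 0), (7, 22), (8, 15), (9, 20), (10, 14), (11, 15), (13, 0), (22, 13)])
READ a @v13: history=[(1, 15), (2, 8), (4, 20), (6, 0), (7, 22), (8, 15), (9, 20), (10, 14), (11, 15), (13, 0), (22, 13)] -> pick v13 -> 0

Answer: NONE
8
NONE
0
NONE
0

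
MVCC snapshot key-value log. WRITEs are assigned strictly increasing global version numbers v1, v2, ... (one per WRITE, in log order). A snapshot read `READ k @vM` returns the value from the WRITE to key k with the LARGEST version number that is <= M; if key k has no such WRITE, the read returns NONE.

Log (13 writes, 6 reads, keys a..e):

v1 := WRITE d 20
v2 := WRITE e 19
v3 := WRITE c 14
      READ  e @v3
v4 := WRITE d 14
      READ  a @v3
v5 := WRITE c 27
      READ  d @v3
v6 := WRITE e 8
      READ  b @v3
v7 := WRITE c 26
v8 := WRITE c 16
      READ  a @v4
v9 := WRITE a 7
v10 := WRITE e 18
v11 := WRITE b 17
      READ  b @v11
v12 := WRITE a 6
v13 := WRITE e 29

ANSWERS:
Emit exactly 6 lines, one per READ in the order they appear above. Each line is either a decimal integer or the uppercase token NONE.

Answer: 19
NONE
20
NONE
NONE
17

Derivation:
v1: WRITE d=20  (d history now [(1, 20)])
v2: WRITE e=19  (e history now [(2, 19)])
v3: WRITE c=14  (c history now [(3, 14)])
READ e @v3: history=[(2, 19)] -> pick v2 -> 19
v4: WRITE d=14  (d history now [(1, 20), (4, 14)])
READ a @v3: history=[] -> no version <= 3 -> NONE
v5: WRITE c=27  (c history now [(3, 14), (5, 27)])
READ d @v3: history=[(1, 20), (4, 14)] -> pick v1 -> 20
v6: WRITE e=8  (e history now [(2, 19), (6, 8)])
READ b @v3: history=[] -> no version <= 3 -> NONE
v7: WRITE c=26  (c history now [(3, 14), (5, 27), (7, 26)])
v8: WRITE c=16  (c history now [(3, 14), (5, 27), (7, 26), (8, 16)])
READ a @v4: history=[] -> no version <= 4 -> NONE
v9: WRITE a=7  (a history now [(9, 7)])
v10: WRITE e=18  (e history now [(2, 19), (6, 8), (10, 18)])
v11: WRITE b=17  (b history now [(11, 17)])
READ b @v11: history=[(11, 17)] -> pick v11 -> 17
v12: WRITE a=6  (a history now [(9, 7), (12, 6)])
v13: WRITE e=29  (e history now [(2, 19), (6, 8), (10, 18), (13, 29)])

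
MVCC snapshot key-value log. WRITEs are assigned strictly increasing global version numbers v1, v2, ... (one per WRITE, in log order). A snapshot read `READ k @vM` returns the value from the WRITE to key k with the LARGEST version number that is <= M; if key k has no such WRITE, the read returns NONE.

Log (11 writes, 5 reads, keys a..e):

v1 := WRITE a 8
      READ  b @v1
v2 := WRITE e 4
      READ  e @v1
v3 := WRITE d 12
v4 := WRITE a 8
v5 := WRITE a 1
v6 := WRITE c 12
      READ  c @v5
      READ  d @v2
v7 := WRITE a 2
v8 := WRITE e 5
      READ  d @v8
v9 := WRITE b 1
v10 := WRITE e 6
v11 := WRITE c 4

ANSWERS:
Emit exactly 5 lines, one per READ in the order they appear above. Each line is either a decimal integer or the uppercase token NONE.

v1: WRITE a=8  (a history now [(1, 8)])
READ b @v1: history=[] -> no version <= 1 -> NONE
v2: WRITE e=4  (e history now [(2, 4)])
READ e @v1: history=[(2, 4)] -> no version <= 1 -> NONE
v3: WRITE d=12  (d history now [(3, 12)])
v4: WRITE a=8  (a history now [(1, 8), (4, 8)])
v5: WRITE a=1  (a history now [(1, 8), (4, 8), (5, 1)])
v6: WRITE c=12  (c history now [(6, 12)])
READ c @v5: history=[(6, 12)] -> no version <= 5 -> NONE
READ d @v2: history=[(3, 12)] -> no version <= 2 -> NONE
v7: WRITE a=2  (a history now [(1, 8), (4, 8), (5, 1), (7, 2)])
v8: WRITE e=5  (e history now [(2, 4), (8, 5)])
READ d @v8: history=[(3, 12)] -> pick v3 -> 12
v9: WRITE b=1  (b history now [(9, 1)])
v10: WRITE e=6  (e history now [(2, 4), (8, 5), (10, 6)])
v11: WRITE c=4  (c history now [(6, 12), (11, 4)])

Answer: NONE
NONE
NONE
NONE
12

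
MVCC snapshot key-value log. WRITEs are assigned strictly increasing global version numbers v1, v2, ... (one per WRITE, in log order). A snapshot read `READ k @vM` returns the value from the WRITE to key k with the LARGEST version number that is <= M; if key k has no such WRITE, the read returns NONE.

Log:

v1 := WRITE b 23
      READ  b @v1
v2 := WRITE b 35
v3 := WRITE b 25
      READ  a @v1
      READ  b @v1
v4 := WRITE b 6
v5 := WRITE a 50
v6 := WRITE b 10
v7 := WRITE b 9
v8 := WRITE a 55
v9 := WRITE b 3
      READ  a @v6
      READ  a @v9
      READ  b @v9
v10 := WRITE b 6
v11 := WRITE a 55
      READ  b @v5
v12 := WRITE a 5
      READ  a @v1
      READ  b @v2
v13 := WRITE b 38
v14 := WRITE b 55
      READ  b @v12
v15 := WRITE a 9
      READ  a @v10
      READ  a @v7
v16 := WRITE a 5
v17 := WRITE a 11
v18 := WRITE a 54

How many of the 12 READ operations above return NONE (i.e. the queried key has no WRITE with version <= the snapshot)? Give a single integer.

Answer: 2

Derivation:
v1: WRITE b=23  (b history now [(1, 23)])
READ b @v1: history=[(1, 23)] -> pick v1 -> 23
v2: WRITE b=35  (b history now [(1, 23), (2, 35)])
v3: WRITE b=25  (b history now [(1, 23), (2, 35), (3, 25)])
READ a @v1: history=[] -> no version <= 1 -> NONE
READ b @v1: history=[(1, 23), (2, 35), (3, 25)] -> pick v1 -> 23
v4: WRITE b=6  (b history now [(1, 23), (2, 35), (3, 25), (4, 6)])
v5: WRITE a=50  (a history now [(5, 50)])
v6: WRITE b=10  (b history now [(1, 23), (2, 35), (3, 25), (4, 6), (6, 10)])
v7: WRITE b=9  (b history now [(1, 23), (2, 35), (3, 25), (4, 6), (6, 10), (7, 9)])
v8: WRITE a=55  (a history now [(5, 50), (8, 55)])
v9: WRITE b=3  (b history now [(1, 23), (2, 35), (3, 25), (4, 6), (6, 10), (7, 9), (9, 3)])
READ a @v6: history=[(5, 50), (8, 55)] -> pick v5 -> 50
READ a @v9: history=[(5, 50), (8, 55)] -> pick v8 -> 55
READ b @v9: history=[(1, 23), (2, 35), (3, 25), (4, 6), (6, 10), (7, 9), (9, 3)] -> pick v9 -> 3
v10: WRITE b=6  (b history now [(1, 23), (2, 35), (3, 25), (4, 6), (6, 10), (7, 9), (9, 3), (10, 6)])
v11: WRITE a=55  (a history now [(5, 50), (8, 55), (11, 55)])
READ b @v5: history=[(1, 23), (2, 35), (3, 25), (4, 6), (6, 10), (7, 9), (9, 3), (10, 6)] -> pick v4 -> 6
v12: WRITE a=5  (a history now [(5, 50), (8, 55), (11, 55), (12, 5)])
READ a @v1: history=[(5, 50), (8, 55), (11, 55), (12, 5)] -> no version <= 1 -> NONE
READ b @v2: history=[(1, 23), (2, 35), (3, 25), (4, 6), (6, 10), (7, 9), (9, 3), (10, 6)] -> pick v2 -> 35
v13: WRITE b=38  (b history now [(1, 23), (2, 35), (3, 25), (4, 6), (6, 10), (7, 9), (9, 3), (10, 6), (13, 38)])
v14: WRITE b=55  (b history now [(1, 23), (2, 35), (3, 25), (4, 6), (6, 10), (7, 9), (9, 3), (10, 6), (13, 38), (14, 55)])
READ b @v12: history=[(1, 23), (2, 35), (3, 25), (4, 6), (6, 10), (7, 9), (9, 3), (10, 6), (13, 38), (14, 55)] -> pick v10 -> 6
v15: WRITE a=9  (a history now [(5, 50), (8, 55), (11, 55), (12, 5), (15, 9)])
READ a @v10: history=[(5, 50), (8, 55), (11, 55), (12, 5), (15, 9)] -> pick v8 -> 55
READ a @v7: history=[(5, 50), (8, 55), (11, 55), (12, 5), (15, 9)] -> pick v5 -> 50
v16: WRITE a=5  (a history now [(5, 50), (8, 55), (11, 55), (12, 5), (15, 9), (16, 5)])
v17: WRITE a=11  (a history now [(5, 50), (8, 55), (11, 55), (12, 5), (15, 9), (16, 5), (17, 11)])
v18: WRITE a=54  (a history now [(5, 50), (8, 55), (11, 55), (12, 5), (15, 9), (16, 5), (17, 11), (18, 54)])
Read results in order: ['23', 'NONE', '23', '50', '55', '3', '6', 'NONE', '35', '6', '55', '50']
NONE count = 2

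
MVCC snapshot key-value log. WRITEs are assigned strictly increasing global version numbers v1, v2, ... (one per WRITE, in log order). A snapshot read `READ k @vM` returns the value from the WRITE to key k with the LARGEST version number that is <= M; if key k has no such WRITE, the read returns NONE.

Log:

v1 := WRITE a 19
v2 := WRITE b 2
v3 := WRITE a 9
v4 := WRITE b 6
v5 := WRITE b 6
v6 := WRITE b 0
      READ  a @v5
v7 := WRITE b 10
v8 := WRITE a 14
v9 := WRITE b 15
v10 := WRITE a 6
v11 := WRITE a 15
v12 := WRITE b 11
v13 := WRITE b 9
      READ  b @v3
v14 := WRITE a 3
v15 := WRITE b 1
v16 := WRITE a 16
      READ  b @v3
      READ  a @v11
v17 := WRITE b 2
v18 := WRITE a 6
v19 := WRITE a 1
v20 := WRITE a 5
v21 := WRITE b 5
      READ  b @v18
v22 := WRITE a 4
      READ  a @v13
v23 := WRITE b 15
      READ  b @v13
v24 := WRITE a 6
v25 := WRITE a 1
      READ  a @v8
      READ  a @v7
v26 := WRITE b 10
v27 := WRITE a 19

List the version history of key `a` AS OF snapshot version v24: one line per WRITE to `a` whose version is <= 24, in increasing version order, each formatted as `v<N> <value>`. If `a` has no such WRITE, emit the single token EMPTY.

Scan writes for key=a with version <= 24:
  v1 WRITE a 19 -> keep
  v2 WRITE b 2 -> skip
  v3 WRITE a 9 -> keep
  v4 WRITE b 6 -> skip
  v5 WRITE b 6 -> skip
  v6 WRITE b 0 -> skip
  v7 WRITE b 10 -> skip
  v8 WRITE a 14 -> keep
  v9 WRITE b 15 -> skip
  v10 WRITE a 6 -> keep
  v11 WRITE a 15 -> keep
  v12 WRITE b 11 -> skip
  v13 WRITE b 9 -> skip
  v14 WRITE a 3 -> keep
  v15 WRITE b 1 -> skip
  v16 WRITE a 16 -> keep
  v17 WRITE b 2 -> skip
  v18 WRITE a 6 -> keep
  v19 WRITE a 1 -> keep
  v20 WRITE a 5 -> keep
  v21 WRITE b 5 -> skip
  v22 WRITE a 4 -> keep
  v23 WRITE b 15 -> skip
  v24 WRITE a 6 -> keep
  v25 WRITE a 1 -> drop (> snap)
  v26 WRITE b 10 -> skip
  v27 WRITE a 19 -> drop (> snap)
Collected: [(1, 19), (3, 9), (8, 14), (10, 6), (11, 15), (14, 3), (16, 16), (18, 6), (19, 1), (20, 5), (22, 4), (24, 6)]

Answer: v1 19
v3 9
v8 14
v10 6
v11 15
v14 3
v16 16
v18 6
v19 1
v20 5
v22 4
v24 6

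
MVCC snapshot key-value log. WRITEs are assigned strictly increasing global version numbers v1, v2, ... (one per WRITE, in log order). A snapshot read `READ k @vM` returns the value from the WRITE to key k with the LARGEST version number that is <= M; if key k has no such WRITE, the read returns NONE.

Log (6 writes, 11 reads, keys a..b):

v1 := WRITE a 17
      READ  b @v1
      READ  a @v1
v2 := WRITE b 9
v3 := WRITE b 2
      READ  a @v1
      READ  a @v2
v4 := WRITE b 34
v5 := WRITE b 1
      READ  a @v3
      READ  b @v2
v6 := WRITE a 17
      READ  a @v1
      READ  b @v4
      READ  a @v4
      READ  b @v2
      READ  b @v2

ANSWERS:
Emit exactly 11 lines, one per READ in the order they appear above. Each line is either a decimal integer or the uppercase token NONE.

Answer: NONE
17
17
17
17
9
17
34
17
9
9

Derivation:
v1: WRITE a=17  (a history now [(1, 17)])
READ b @v1: history=[] -> no version <= 1 -> NONE
READ a @v1: history=[(1, 17)] -> pick v1 -> 17
v2: WRITE b=9  (b history now [(2, 9)])
v3: WRITE b=2  (b history now [(2, 9), (3, 2)])
READ a @v1: history=[(1, 17)] -> pick v1 -> 17
READ a @v2: history=[(1, 17)] -> pick v1 -> 17
v4: WRITE b=34  (b history now [(2, 9), (3, 2), (4, 34)])
v5: WRITE b=1  (b history now [(2, 9), (3, 2), (4, 34), (5, 1)])
READ a @v3: history=[(1, 17)] -> pick v1 -> 17
READ b @v2: history=[(2, 9), (3, 2), (4, 34), (5, 1)] -> pick v2 -> 9
v6: WRITE a=17  (a history now [(1, 17), (6, 17)])
READ a @v1: history=[(1, 17), (6, 17)] -> pick v1 -> 17
READ b @v4: history=[(2, 9), (3, 2), (4, 34), (5, 1)] -> pick v4 -> 34
READ a @v4: history=[(1, 17), (6, 17)] -> pick v1 -> 17
READ b @v2: history=[(2, 9), (3, 2), (4, 34), (5, 1)] -> pick v2 -> 9
READ b @v2: history=[(2, 9), (3, 2), (4, 34), (5, 1)] -> pick v2 -> 9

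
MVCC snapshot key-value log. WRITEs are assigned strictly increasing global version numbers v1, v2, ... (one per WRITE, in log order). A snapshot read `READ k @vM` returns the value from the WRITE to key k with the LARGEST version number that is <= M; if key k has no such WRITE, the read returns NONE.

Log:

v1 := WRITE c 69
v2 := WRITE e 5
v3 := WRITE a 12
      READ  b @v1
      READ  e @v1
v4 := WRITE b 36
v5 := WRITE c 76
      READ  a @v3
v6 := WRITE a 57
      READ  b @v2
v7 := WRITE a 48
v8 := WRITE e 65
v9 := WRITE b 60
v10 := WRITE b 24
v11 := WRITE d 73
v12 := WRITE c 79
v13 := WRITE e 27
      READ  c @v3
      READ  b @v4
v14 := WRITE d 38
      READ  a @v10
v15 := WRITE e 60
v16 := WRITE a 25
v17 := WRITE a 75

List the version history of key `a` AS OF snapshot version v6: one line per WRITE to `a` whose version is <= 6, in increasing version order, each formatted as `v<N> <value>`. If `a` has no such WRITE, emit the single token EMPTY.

Answer: v3 12
v6 57

Derivation:
Scan writes for key=a with version <= 6:
  v1 WRITE c 69 -> skip
  v2 WRITE e 5 -> skip
  v3 WRITE a 12 -> keep
  v4 WRITE b 36 -> skip
  v5 WRITE c 76 -> skip
  v6 WRITE a 57 -> keep
  v7 WRITE a 48 -> drop (> snap)
  v8 WRITE e 65 -> skip
  v9 WRITE b 60 -> skip
  v10 WRITE b 24 -> skip
  v11 WRITE d 73 -> skip
  v12 WRITE c 79 -> skip
  v13 WRITE e 27 -> skip
  v14 WRITE d 38 -> skip
  v15 WRITE e 60 -> skip
  v16 WRITE a 25 -> drop (> snap)
  v17 WRITE a 75 -> drop (> snap)
Collected: [(3, 12), (6, 57)]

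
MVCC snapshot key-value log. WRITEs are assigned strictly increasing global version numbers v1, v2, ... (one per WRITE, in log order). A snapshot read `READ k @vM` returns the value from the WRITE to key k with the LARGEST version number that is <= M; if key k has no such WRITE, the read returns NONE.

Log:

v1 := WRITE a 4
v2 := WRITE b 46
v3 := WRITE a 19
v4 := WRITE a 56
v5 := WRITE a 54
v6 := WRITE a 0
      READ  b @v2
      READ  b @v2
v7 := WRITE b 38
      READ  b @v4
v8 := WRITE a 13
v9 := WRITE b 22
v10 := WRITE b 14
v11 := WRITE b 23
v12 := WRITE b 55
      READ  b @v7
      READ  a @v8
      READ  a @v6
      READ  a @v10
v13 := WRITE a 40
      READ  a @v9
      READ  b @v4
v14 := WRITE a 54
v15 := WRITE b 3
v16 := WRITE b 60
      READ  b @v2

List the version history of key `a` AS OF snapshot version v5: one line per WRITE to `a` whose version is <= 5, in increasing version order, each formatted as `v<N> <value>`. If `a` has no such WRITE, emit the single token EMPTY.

Scan writes for key=a with version <= 5:
  v1 WRITE a 4 -> keep
  v2 WRITE b 46 -> skip
  v3 WRITE a 19 -> keep
  v4 WRITE a 56 -> keep
  v5 WRITE a 54 -> keep
  v6 WRITE a 0 -> drop (> snap)
  v7 WRITE b 38 -> skip
  v8 WRITE a 13 -> drop (> snap)
  v9 WRITE b 22 -> skip
  v10 WRITE b 14 -> skip
  v11 WRITE b 23 -> skip
  v12 WRITE b 55 -> skip
  v13 WRITE a 40 -> drop (> snap)
  v14 WRITE a 54 -> drop (> snap)
  v15 WRITE b 3 -> skip
  v16 WRITE b 60 -> skip
Collected: [(1, 4), (3, 19), (4, 56), (5, 54)]

Answer: v1 4
v3 19
v4 56
v5 54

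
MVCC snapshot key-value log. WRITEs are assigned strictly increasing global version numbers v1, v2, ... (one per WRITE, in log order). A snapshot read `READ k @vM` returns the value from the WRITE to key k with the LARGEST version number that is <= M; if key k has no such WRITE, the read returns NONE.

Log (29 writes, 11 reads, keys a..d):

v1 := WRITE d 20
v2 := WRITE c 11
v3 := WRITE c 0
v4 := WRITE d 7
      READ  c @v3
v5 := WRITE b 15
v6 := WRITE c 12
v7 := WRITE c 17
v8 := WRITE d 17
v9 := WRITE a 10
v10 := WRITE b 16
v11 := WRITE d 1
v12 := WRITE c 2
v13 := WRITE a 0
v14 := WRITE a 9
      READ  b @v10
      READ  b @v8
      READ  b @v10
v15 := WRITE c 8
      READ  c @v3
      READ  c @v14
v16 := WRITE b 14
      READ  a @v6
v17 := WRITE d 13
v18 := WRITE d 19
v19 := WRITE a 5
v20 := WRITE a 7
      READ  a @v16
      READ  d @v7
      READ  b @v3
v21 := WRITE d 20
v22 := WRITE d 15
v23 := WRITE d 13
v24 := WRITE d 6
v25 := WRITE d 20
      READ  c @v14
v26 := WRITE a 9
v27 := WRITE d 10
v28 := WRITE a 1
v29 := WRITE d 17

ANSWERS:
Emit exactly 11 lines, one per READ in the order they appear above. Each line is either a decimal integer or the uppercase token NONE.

Answer: 0
16
15
16
0
2
NONE
9
7
NONE
2

Derivation:
v1: WRITE d=20  (d history now [(1, 20)])
v2: WRITE c=11  (c history now [(2, 11)])
v3: WRITE c=0  (c history now [(2, 11), (3, 0)])
v4: WRITE d=7  (d history now [(1, 20), (4, 7)])
READ c @v3: history=[(2, 11), (3, 0)] -> pick v3 -> 0
v5: WRITE b=15  (b history now [(5, 15)])
v6: WRITE c=12  (c history now [(2, 11), (3, 0), (6, 12)])
v7: WRITE c=17  (c history now [(2, 11), (3, 0), (6, 12), (7, 17)])
v8: WRITE d=17  (d history now [(1, 20), (4, 7), (8, 17)])
v9: WRITE a=10  (a history now [(9, 10)])
v10: WRITE b=16  (b history now [(5, 15), (10, 16)])
v11: WRITE d=1  (d history now [(1, 20), (4, 7), (8, 17), (11, 1)])
v12: WRITE c=2  (c history now [(2, 11), (3, 0), (6, 12), (7, 17), (12, 2)])
v13: WRITE a=0  (a history now [(9, 10), (13, 0)])
v14: WRITE a=9  (a history now [(9, 10), (13, 0), (14, 9)])
READ b @v10: history=[(5, 15), (10, 16)] -> pick v10 -> 16
READ b @v8: history=[(5, 15), (10, 16)] -> pick v5 -> 15
READ b @v10: history=[(5, 15), (10, 16)] -> pick v10 -> 16
v15: WRITE c=8  (c history now [(2, 11), (3, 0), (6, 12), (7, 17), (12, 2), (15, 8)])
READ c @v3: history=[(2, 11), (3, 0), (6, 12), (7, 17), (12, 2), (15, 8)] -> pick v3 -> 0
READ c @v14: history=[(2, 11), (3, 0), (6, 12), (7, 17), (12, 2), (15, 8)] -> pick v12 -> 2
v16: WRITE b=14  (b history now [(5, 15), (10, 16), (16, 14)])
READ a @v6: history=[(9, 10), (13, 0), (14, 9)] -> no version <= 6 -> NONE
v17: WRITE d=13  (d history now [(1, 20), (4, 7), (8, 17), (11, 1), (17, 13)])
v18: WRITE d=19  (d history now [(1, 20), (4, 7), (8, 17), (11, 1), (17, 13), (18, 19)])
v19: WRITE a=5  (a history now [(9, 10), (13, 0), (14, 9), (19, 5)])
v20: WRITE a=7  (a history now [(9, 10), (13, 0), (14, 9), (19, 5), (20, 7)])
READ a @v16: history=[(9, 10), (13, 0), (14, 9), (19, 5), (20, 7)] -> pick v14 -> 9
READ d @v7: history=[(1, 20), (4, 7), (8, 17), (11, 1), (17, 13), (18, 19)] -> pick v4 -> 7
READ b @v3: history=[(5, 15), (10, 16), (16, 14)] -> no version <= 3 -> NONE
v21: WRITE d=20  (d history now [(1, 20), (4, 7), (8, 17), (11, 1), (17, 13), (18, 19), (21, 20)])
v22: WRITE d=15  (d history now [(1, 20), (4, 7), (8, 17), (11, 1), (17, 13), (18, 19), (21, 20), (22, 15)])
v23: WRITE d=13  (d history now [(1, 20), (4, 7), (8, 17), (11, 1), (17, 13), (18, 19), (21, 20), (22, 15), (23, 13)])
v24: WRITE d=6  (d history now [(1, 20), (4, 7), (8, 17), (11, 1), (17, 13), (18, 19), (21, 20), (22, 15), (23, 13), (24, 6)])
v25: WRITE d=20  (d history now [(1, 20), (4, 7), (8, 17), (11, 1), (17, 13), (18, 19), (21, 20), (22, 15), (23, 13), (24, 6), (25, 20)])
READ c @v14: history=[(2, 11), (3, 0), (6, 12), (7, 17), (12, 2), (15, 8)] -> pick v12 -> 2
v26: WRITE a=9  (a history now [(9, 10), (13, 0), (14, 9), (19, 5), (20, 7), (26, 9)])
v27: WRITE d=10  (d history now [(1, 20), (4, 7), (8, 17), (11, 1), (17, 13), (18, 19), (21, 20), (22, 15), (23, 13), (24, 6), (25, 20), (27, 10)])
v28: WRITE a=1  (a history now [(9, 10), (13, 0), (14, 9), (19, 5), (20, 7), (26, 9), (28, 1)])
v29: WRITE d=17  (d history now [(1, 20), (4, 7), (8, 17), (11, 1), (17, 13), (18, 19), (21, 20), (22, 15), (23, 13), (24, 6), (25, 20), (27, 10), (29, 17)])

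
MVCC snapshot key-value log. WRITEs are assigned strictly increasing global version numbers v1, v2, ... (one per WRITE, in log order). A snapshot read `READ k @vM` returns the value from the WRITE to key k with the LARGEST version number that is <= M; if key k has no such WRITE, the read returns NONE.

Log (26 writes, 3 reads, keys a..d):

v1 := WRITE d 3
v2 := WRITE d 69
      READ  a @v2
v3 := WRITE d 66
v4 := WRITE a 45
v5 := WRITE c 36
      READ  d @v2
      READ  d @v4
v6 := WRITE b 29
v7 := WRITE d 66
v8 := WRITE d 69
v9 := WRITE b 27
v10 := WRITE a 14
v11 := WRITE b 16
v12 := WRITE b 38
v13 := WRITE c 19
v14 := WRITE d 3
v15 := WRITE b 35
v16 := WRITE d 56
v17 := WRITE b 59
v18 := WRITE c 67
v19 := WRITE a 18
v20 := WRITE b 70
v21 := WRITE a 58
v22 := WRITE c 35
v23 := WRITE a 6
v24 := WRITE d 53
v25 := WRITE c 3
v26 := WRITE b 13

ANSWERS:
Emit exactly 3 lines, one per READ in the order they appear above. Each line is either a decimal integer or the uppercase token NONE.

v1: WRITE d=3  (d history now [(1, 3)])
v2: WRITE d=69  (d history now [(1, 3), (2, 69)])
READ a @v2: history=[] -> no version <= 2 -> NONE
v3: WRITE d=66  (d history now [(1, 3), (2, 69), (3, 66)])
v4: WRITE a=45  (a history now [(4, 45)])
v5: WRITE c=36  (c history now [(5, 36)])
READ d @v2: history=[(1, 3), (2, 69), (3, 66)] -> pick v2 -> 69
READ d @v4: history=[(1, 3), (2, 69), (3, 66)] -> pick v3 -> 66
v6: WRITE b=29  (b history now [(6, 29)])
v7: WRITE d=66  (d history now [(1, 3), (2, 69), (3, 66), (7, 66)])
v8: WRITE d=69  (d history now [(1, 3), (2, 69), (3, 66), (7, 66), (8, 69)])
v9: WRITE b=27  (b history now [(6, 29), (9, 27)])
v10: WRITE a=14  (a history now [(4, 45), (10, 14)])
v11: WRITE b=16  (b history now [(6, 29), (9, 27), (11, 16)])
v12: WRITE b=38  (b history now [(6, 29), (9, 27), (11, 16), (12, 38)])
v13: WRITE c=19  (c history now [(5, 36), (13, 19)])
v14: WRITE d=3  (d history now [(1, 3), (2, 69), (3, 66), (7, 66), (8, 69), (14, 3)])
v15: WRITE b=35  (b history now [(6, 29), (9, 27), (11, 16), (12, 38), (15, 35)])
v16: WRITE d=56  (d history now [(1, 3), (2, 69), (3, 66), (7, 66), (8, 69), (14, 3), (16, 56)])
v17: WRITE b=59  (b history now [(6, 29), (9, 27), (11, 16), (12, 38), (15, 35), (17, 59)])
v18: WRITE c=67  (c history now [(5, 36), (13, 19), (18, 67)])
v19: WRITE a=18  (a history now [(4, 45), (10, 14), (19, 18)])
v20: WRITE b=70  (b history now [(6, 29), (9, 27), (11, 16), (12, 38), (15, 35), (17, 59), (20, 70)])
v21: WRITE a=58  (a history now [(4, 45), (10, 14), (19, 18), (21, 58)])
v22: WRITE c=35  (c history now [(5, 36), (13, 19), (18, 67), (22, 35)])
v23: WRITE a=6  (a history now [(4, 45), (10, 14), (19, 18), (21, 58), (23, 6)])
v24: WRITE d=53  (d history now [(1, 3), (2, 69), (3, 66), (7, 66), (8, 69), (14, 3), (16, 56), (24, 53)])
v25: WRITE c=3  (c history now [(5, 36), (13, 19), (18, 67), (22, 35), (25, 3)])
v26: WRITE b=13  (b history now [(6, 29), (9, 27), (11, 16), (12, 38), (15, 35), (17, 59), (20, 70), (26, 13)])

Answer: NONE
69
66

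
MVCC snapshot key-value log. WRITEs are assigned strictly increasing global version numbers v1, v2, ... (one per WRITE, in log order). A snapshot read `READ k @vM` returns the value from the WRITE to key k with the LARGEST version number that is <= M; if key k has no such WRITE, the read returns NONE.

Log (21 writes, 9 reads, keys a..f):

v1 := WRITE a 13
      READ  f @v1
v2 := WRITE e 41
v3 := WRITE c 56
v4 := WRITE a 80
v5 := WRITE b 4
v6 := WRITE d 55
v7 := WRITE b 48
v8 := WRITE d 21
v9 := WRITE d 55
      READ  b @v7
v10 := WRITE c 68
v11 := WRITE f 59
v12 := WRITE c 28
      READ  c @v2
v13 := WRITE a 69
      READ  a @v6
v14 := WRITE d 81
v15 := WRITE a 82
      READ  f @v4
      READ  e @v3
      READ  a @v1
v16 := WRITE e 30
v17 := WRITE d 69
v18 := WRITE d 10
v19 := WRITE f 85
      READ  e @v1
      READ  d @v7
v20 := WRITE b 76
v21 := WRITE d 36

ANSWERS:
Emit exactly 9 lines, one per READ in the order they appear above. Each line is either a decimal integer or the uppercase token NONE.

Answer: NONE
48
NONE
80
NONE
41
13
NONE
55

Derivation:
v1: WRITE a=13  (a history now [(1, 13)])
READ f @v1: history=[] -> no version <= 1 -> NONE
v2: WRITE e=41  (e history now [(2, 41)])
v3: WRITE c=56  (c history now [(3, 56)])
v4: WRITE a=80  (a history now [(1, 13), (4, 80)])
v5: WRITE b=4  (b history now [(5, 4)])
v6: WRITE d=55  (d history now [(6, 55)])
v7: WRITE b=48  (b history now [(5, 4), (7, 48)])
v8: WRITE d=21  (d history now [(6, 55), (8, 21)])
v9: WRITE d=55  (d history now [(6, 55), (8, 21), (9, 55)])
READ b @v7: history=[(5, 4), (7, 48)] -> pick v7 -> 48
v10: WRITE c=68  (c history now [(3, 56), (10, 68)])
v11: WRITE f=59  (f history now [(11, 59)])
v12: WRITE c=28  (c history now [(3, 56), (10, 68), (12, 28)])
READ c @v2: history=[(3, 56), (10, 68), (12, 28)] -> no version <= 2 -> NONE
v13: WRITE a=69  (a history now [(1, 13), (4, 80), (13, 69)])
READ a @v6: history=[(1, 13), (4, 80), (13, 69)] -> pick v4 -> 80
v14: WRITE d=81  (d history now [(6, 55), (8, 21), (9, 55), (14, 81)])
v15: WRITE a=82  (a history now [(1, 13), (4, 80), (13, 69), (15, 82)])
READ f @v4: history=[(11, 59)] -> no version <= 4 -> NONE
READ e @v3: history=[(2, 41)] -> pick v2 -> 41
READ a @v1: history=[(1, 13), (4, 80), (13, 69), (15, 82)] -> pick v1 -> 13
v16: WRITE e=30  (e history now [(2, 41), (16, 30)])
v17: WRITE d=69  (d history now [(6, 55), (8, 21), (9, 55), (14, 81), (17, 69)])
v18: WRITE d=10  (d history now [(6, 55), (8, 21), (9, 55), (14, 81), (17, 69), (18, 10)])
v19: WRITE f=85  (f history now [(11, 59), (19, 85)])
READ e @v1: history=[(2, 41), (16, 30)] -> no version <= 1 -> NONE
READ d @v7: history=[(6, 55), (8, 21), (9, 55), (14, 81), (17, 69), (18, 10)] -> pick v6 -> 55
v20: WRITE b=76  (b history now [(5, 4), (7, 48), (20, 76)])
v21: WRITE d=36  (d history now [(6, 55), (8, 21), (9, 55), (14, 81), (17, 69), (18, 10), (21, 36)])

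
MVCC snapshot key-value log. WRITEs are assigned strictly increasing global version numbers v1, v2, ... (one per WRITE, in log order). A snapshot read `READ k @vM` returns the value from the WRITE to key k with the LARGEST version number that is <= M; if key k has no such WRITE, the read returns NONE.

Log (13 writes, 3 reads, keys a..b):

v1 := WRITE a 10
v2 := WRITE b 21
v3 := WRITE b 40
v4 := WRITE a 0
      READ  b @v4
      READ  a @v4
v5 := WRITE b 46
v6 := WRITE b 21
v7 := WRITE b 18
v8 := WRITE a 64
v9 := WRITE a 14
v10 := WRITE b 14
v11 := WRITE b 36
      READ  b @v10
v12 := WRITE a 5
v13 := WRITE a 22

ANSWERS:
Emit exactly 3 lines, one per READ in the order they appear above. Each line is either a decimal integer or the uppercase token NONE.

v1: WRITE a=10  (a history now [(1, 10)])
v2: WRITE b=21  (b history now [(2, 21)])
v3: WRITE b=40  (b history now [(2, 21), (3, 40)])
v4: WRITE a=0  (a history now [(1, 10), (4, 0)])
READ b @v4: history=[(2, 21), (3, 40)] -> pick v3 -> 40
READ a @v4: history=[(1, 10), (4, 0)] -> pick v4 -> 0
v5: WRITE b=46  (b history now [(2, 21), (3, 40), (5, 46)])
v6: WRITE b=21  (b history now [(2, 21), (3, 40), (5, 46), (6, 21)])
v7: WRITE b=18  (b history now [(2, 21), (3, 40), (5, 46), (6, 21), (7, 18)])
v8: WRITE a=64  (a history now [(1, 10), (4, 0), (8, 64)])
v9: WRITE a=14  (a history now [(1, 10), (4, 0), (8, 64), (9, 14)])
v10: WRITE b=14  (b history now [(2, 21), (3, 40), (5, 46), (6, 21), (7, 18), (10, 14)])
v11: WRITE b=36  (b history now [(2, 21), (3, 40), (5, 46), (6, 21), (7, 18), (10, 14), (11, 36)])
READ b @v10: history=[(2, 21), (3, 40), (5, 46), (6, 21), (7, 18), (10, 14), (11, 36)] -> pick v10 -> 14
v12: WRITE a=5  (a history now [(1, 10), (4, 0), (8, 64), (9, 14), (12, 5)])
v13: WRITE a=22  (a history now [(1, 10), (4, 0), (8, 64), (9, 14), (12, 5), (13, 22)])

Answer: 40
0
14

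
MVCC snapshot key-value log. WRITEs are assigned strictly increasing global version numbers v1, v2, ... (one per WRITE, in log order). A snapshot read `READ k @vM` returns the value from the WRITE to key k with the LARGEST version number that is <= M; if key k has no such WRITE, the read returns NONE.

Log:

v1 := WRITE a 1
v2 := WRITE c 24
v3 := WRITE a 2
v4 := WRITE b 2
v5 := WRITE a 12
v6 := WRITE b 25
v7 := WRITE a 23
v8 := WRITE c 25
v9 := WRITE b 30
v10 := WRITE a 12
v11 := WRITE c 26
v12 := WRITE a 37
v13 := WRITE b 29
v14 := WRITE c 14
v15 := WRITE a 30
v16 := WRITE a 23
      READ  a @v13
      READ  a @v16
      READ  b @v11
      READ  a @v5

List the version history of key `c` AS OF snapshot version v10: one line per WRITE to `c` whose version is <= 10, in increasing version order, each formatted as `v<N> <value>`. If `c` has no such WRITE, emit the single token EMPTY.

Answer: v2 24
v8 25

Derivation:
Scan writes for key=c with version <= 10:
  v1 WRITE a 1 -> skip
  v2 WRITE c 24 -> keep
  v3 WRITE a 2 -> skip
  v4 WRITE b 2 -> skip
  v5 WRITE a 12 -> skip
  v6 WRITE b 25 -> skip
  v7 WRITE a 23 -> skip
  v8 WRITE c 25 -> keep
  v9 WRITE b 30 -> skip
  v10 WRITE a 12 -> skip
  v11 WRITE c 26 -> drop (> snap)
  v12 WRITE a 37 -> skip
  v13 WRITE b 29 -> skip
  v14 WRITE c 14 -> drop (> snap)
  v15 WRITE a 30 -> skip
  v16 WRITE a 23 -> skip
Collected: [(2, 24), (8, 25)]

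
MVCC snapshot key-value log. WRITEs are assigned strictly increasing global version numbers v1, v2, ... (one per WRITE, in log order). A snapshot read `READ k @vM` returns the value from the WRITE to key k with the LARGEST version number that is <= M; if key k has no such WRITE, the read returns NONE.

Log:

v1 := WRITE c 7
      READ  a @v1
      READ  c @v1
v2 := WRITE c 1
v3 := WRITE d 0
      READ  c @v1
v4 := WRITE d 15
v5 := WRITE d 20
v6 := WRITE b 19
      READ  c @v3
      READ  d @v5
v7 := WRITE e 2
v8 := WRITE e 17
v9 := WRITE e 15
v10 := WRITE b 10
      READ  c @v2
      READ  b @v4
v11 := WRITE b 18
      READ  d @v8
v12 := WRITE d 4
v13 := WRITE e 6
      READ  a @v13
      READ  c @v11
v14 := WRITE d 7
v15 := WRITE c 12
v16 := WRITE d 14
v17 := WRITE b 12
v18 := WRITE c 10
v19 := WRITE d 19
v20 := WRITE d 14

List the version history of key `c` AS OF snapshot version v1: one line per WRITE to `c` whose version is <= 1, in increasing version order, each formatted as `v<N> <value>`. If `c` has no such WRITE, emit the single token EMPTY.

Scan writes for key=c with version <= 1:
  v1 WRITE c 7 -> keep
  v2 WRITE c 1 -> drop (> snap)
  v3 WRITE d 0 -> skip
  v4 WRITE d 15 -> skip
  v5 WRITE d 20 -> skip
  v6 WRITE b 19 -> skip
  v7 WRITE e 2 -> skip
  v8 WRITE e 17 -> skip
  v9 WRITE e 15 -> skip
  v10 WRITE b 10 -> skip
  v11 WRITE b 18 -> skip
  v12 WRITE d 4 -> skip
  v13 WRITE e 6 -> skip
  v14 WRITE d 7 -> skip
  v15 WRITE c 12 -> drop (> snap)
  v16 WRITE d 14 -> skip
  v17 WRITE b 12 -> skip
  v18 WRITE c 10 -> drop (> snap)
  v19 WRITE d 19 -> skip
  v20 WRITE d 14 -> skip
Collected: [(1, 7)]

Answer: v1 7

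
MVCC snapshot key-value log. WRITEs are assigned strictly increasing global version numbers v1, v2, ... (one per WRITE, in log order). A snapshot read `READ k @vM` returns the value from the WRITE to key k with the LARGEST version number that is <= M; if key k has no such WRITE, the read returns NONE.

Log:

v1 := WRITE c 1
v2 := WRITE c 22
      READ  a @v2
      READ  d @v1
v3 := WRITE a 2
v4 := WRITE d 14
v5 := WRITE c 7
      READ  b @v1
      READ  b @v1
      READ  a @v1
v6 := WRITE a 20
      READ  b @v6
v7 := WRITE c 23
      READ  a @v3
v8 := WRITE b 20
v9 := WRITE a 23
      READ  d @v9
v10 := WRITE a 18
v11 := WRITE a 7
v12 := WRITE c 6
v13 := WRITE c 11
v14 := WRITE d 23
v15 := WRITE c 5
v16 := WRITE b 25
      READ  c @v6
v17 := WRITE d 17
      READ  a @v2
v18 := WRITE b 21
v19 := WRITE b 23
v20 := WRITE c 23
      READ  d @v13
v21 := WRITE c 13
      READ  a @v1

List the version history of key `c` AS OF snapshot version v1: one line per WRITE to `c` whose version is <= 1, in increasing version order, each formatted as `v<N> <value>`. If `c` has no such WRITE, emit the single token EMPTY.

Scan writes for key=c with version <= 1:
  v1 WRITE c 1 -> keep
  v2 WRITE c 22 -> drop (> snap)
  v3 WRITE a 2 -> skip
  v4 WRITE d 14 -> skip
  v5 WRITE c 7 -> drop (> snap)
  v6 WRITE a 20 -> skip
  v7 WRITE c 23 -> drop (> snap)
  v8 WRITE b 20 -> skip
  v9 WRITE a 23 -> skip
  v10 WRITE a 18 -> skip
  v11 WRITE a 7 -> skip
  v12 WRITE c 6 -> drop (> snap)
  v13 WRITE c 11 -> drop (> snap)
  v14 WRITE d 23 -> skip
  v15 WRITE c 5 -> drop (> snap)
  v16 WRITE b 25 -> skip
  v17 WRITE d 17 -> skip
  v18 WRITE b 21 -> skip
  v19 WRITE b 23 -> skip
  v20 WRITE c 23 -> drop (> snap)
  v21 WRITE c 13 -> drop (> snap)
Collected: [(1, 1)]

Answer: v1 1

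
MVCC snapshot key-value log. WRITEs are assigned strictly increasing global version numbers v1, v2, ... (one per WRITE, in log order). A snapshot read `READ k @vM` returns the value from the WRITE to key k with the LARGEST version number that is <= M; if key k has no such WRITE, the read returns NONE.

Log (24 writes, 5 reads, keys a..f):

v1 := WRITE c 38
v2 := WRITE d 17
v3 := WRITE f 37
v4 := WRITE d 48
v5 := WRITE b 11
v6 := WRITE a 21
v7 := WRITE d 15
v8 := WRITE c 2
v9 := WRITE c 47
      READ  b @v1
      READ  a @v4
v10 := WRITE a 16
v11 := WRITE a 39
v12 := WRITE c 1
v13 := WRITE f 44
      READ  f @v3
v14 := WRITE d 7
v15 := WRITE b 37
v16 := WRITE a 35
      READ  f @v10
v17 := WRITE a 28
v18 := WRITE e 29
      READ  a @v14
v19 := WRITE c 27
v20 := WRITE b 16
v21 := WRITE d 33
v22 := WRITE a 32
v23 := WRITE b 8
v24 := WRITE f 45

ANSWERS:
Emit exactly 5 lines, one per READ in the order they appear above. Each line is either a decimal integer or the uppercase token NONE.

v1: WRITE c=38  (c history now [(1, 38)])
v2: WRITE d=17  (d history now [(2, 17)])
v3: WRITE f=37  (f history now [(3, 37)])
v4: WRITE d=48  (d history now [(2, 17), (4, 48)])
v5: WRITE b=11  (b history now [(5, 11)])
v6: WRITE a=21  (a history now [(6, 21)])
v7: WRITE d=15  (d history now [(2, 17), (4, 48), (7, 15)])
v8: WRITE c=2  (c history now [(1, 38), (8, 2)])
v9: WRITE c=47  (c history now [(1, 38), (8, 2), (9, 47)])
READ b @v1: history=[(5, 11)] -> no version <= 1 -> NONE
READ a @v4: history=[(6, 21)] -> no version <= 4 -> NONE
v10: WRITE a=16  (a history now [(6, 21), (10, 16)])
v11: WRITE a=39  (a history now [(6, 21), (10, 16), (11, 39)])
v12: WRITE c=1  (c history now [(1, 38), (8, 2), (9, 47), (12, 1)])
v13: WRITE f=44  (f history now [(3, 37), (13, 44)])
READ f @v3: history=[(3, 37), (13, 44)] -> pick v3 -> 37
v14: WRITE d=7  (d history now [(2, 17), (4, 48), (7, 15), (14, 7)])
v15: WRITE b=37  (b history now [(5, 11), (15, 37)])
v16: WRITE a=35  (a history now [(6, 21), (10, 16), (11, 39), (16, 35)])
READ f @v10: history=[(3, 37), (13, 44)] -> pick v3 -> 37
v17: WRITE a=28  (a history now [(6, 21), (10, 16), (11, 39), (16, 35), (17, 28)])
v18: WRITE e=29  (e history now [(18, 29)])
READ a @v14: history=[(6, 21), (10, 16), (11, 39), (16, 35), (17, 28)] -> pick v11 -> 39
v19: WRITE c=27  (c history now [(1, 38), (8, 2), (9, 47), (12, 1), (19, 27)])
v20: WRITE b=16  (b history now [(5, 11), (15, 37), (20, 16)])
v21: WRITE d=33  (d history now [(2, 17), (4, 48), (7, 15), (14, 7), (21, 33)])
v22: WRITE a=32  (a history now [(6, 21), (10, 16), (11, 39), (16, 35), (17, 28), (22, 32)])
v23: WRITE b=8  (b history now [(5, 11), (15, 37), (20, 16), (23, 8)])
v24: WRITE f=45  (f history now [(3, 37), (13, 44), (24, 45)])

Answer: NONE
NONE
37
37
39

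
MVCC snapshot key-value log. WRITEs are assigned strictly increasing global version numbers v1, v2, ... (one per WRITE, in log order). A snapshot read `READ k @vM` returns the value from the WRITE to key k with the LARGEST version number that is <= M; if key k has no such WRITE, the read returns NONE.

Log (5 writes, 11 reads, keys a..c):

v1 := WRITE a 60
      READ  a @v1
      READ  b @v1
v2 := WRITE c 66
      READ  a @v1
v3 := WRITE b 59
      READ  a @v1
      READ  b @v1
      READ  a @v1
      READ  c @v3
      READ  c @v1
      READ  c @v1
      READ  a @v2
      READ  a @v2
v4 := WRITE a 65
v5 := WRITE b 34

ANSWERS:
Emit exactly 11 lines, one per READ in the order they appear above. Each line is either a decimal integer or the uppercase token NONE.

v1: WRITE a=60  (a history now [(1, 60)])
READ a @v1: history=[(1, 60)] -> pick v1 -> 60
READ b @v1: history=[] -> no version <= 1 -> NONE
v2: WRITE c=66  (c history now [(2, 66)])
READ a @v1: history=[(1, 60)] -> pick v1 -> 60
v3: WRITE b=59  (b history now [(3, 59)])
READ a @v1: history=[(1, 60)] -> pick v1 -> 60
READ b @v1: history=[(3, 59)] -> no version <= 1 -> NONE
READ a @v1: history=[(1, 60)] -> pick v1 -> 60
READ c @v3: history=[(2, 66)] -> pick v2 -> 66
READ c @v1: history=[(2, 66)] -> no version <= 1 -> NONE
READ c @v1: history=[(2, 66)] -> no version <= 1 -> NONE
READ a @v2: history=[(1, 60)] -> pick v1 -> 60
READ a @v2: history=[(1, 60)] -> pick v1 -> 60
v4: WRITE a=65  (a history now [(1, 60), (4, 65)])
v5: WRITE b=34  (b history now [(3, 59), (5, 34)])

Answer: 60
NONE
60
60
NONE
60
66
NONE
NONE
60
60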